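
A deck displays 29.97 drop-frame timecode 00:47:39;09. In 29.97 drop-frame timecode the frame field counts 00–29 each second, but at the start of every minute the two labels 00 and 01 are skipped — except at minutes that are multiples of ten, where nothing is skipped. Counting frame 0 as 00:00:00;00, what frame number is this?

As if non-drop at 30 labels/s: (0 × 3600 + 47 × 60 + 39) × 30 + 9 = 85779.
Minute boundaries passed: 47; those not divisible by 10: 47 − 4 = 43; dropped labels = 2 × 43 = 86.
Actual frame index = 85779 − 86 = 85693.

85693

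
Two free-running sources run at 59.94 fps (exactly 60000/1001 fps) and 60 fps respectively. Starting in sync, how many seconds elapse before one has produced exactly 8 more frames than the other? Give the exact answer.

The gap grows by |60 − 60000/1001| = 60/1001 frames per second.
Time for a 8-frame gap: 8 ÷ (60/1001) = 2002/15 s.

2002/15 seconds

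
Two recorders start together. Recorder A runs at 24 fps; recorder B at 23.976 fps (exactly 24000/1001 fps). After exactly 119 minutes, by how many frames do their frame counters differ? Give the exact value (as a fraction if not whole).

24480/143 frames

119 min = 7140 s.
A emits 24 × 7140 = 171360 frames; B emits 24000/1001 × 7140 = 24480000/143.
Difference = 24480/143 frames (≈ 171.1888); B is behind A.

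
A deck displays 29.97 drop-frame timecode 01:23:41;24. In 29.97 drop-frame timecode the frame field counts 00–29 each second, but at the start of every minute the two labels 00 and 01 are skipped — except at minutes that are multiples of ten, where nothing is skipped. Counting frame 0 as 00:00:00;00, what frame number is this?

150504

Complete 10-minute blocks: 8, each 17982 frames → 143856.
Remaining 3 whole minutes in the current block: 1800 + 2 × 1798 = 5396 frames.
Within the current minute: 41 × 30 + 24 − 2 = 1252 (labels ;00/;01 skipped at this minute). Total = 143856 + 5396 + 1252 = 150504.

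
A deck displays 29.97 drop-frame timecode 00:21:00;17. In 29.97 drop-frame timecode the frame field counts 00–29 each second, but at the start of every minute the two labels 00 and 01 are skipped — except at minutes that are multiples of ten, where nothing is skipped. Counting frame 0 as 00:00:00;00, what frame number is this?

As if non-drop at 30 labels/s: (0 × 3600 + 21 × 60 + 0) × 30 + 17 = 37817.
Minute boundaries passed: 21; those not divisible by 10: 21 − 2 = 19; dropped labels = 2 × 19 = 38.
Actual frame index = 37817 − 38 = 37779.

37779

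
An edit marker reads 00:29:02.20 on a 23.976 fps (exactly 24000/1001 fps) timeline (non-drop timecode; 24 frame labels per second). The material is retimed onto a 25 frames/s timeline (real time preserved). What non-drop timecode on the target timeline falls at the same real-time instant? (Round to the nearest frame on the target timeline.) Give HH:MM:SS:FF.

00:29:04:14

Source frame index: (0×3600 + 29×60 + 2) × 24 + 20 = 41828.
Real time: 41828 / (24000/1001) = 10467457/6000 s.
Target frame: (10467457/6000) × (25) = 10467457/240 ≈ 43614.404 → 43614.
At 25 labels/s: frame 43614 → 00:29:04:14.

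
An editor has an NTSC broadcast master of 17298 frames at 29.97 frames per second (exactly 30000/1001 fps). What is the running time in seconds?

577.1766 seconds

Running time = 17298 / (30000/1001) = 577.1766 s.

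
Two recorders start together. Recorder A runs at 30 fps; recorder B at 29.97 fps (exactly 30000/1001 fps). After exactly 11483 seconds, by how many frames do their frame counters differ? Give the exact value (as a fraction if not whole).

344490/1001 frames

A emits 30 × 11483 = 344490 frames; B emits 30000/1001 × 11483 = 344490000/1001.
Difference = 344490/1001 frames (≈ 344.1459); B is behind A.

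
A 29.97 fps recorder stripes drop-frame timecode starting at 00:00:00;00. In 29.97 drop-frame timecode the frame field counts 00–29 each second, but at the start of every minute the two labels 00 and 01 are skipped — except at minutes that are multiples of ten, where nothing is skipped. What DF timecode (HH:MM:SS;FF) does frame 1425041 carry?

Each 10-minute DF block holds 10 × 60 × 30 − 9 × 2 = 17982 frames. 1425041 ÷ 17982 → 79 full blocks, remainder 4463.
Within the partial block the first minute is 1800 frames and each further minute 1798, so 2 further minute boundaries passed. Total skipped labels = 18 × 79 + 2 × 2 = 1426.
Non-drop label index = 1425041 + 1426 = 1426467; at 30 labels/s that is 13:12:28:27, i.e. DF 13:12:28;27.

13:12:28;27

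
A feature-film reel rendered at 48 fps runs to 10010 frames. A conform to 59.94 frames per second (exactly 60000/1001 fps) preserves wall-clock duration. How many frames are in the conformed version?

Target frames = source frames × (target rate / source rate) = 10010 × (60000/1001)/(48) = 10010 × 1250/1001 = 12500.

12500 frames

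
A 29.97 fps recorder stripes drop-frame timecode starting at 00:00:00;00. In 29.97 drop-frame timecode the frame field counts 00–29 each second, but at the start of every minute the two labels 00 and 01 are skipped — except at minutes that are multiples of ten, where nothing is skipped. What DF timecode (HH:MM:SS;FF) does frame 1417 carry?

00:00:47;07

Ten DF minutes hold 17982 frames, so frame 1417 lies in block 0 (frames 0–17981) with 1417 frames into that block.
The block's first minute is 1800 frames and the rest 1798 each; 1417 frames reaches minute 0, so 0 × 18 + 0 × 2 = 0 labels have been skipped so far.
Adding those back, label number 1417 + 0 = 1417 at 30 labels/s is 47 s + 7 f = 0 h 0 min 47 s frame 7, i.e. 00:00:47;07.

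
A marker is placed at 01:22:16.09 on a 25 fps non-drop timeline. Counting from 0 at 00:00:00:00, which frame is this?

Total seconds to the label: (1 × 3600 + 22 × 60 + 16) = 4936.
Frame index = 4936 × 25 + 9 = 123409.

frame 123409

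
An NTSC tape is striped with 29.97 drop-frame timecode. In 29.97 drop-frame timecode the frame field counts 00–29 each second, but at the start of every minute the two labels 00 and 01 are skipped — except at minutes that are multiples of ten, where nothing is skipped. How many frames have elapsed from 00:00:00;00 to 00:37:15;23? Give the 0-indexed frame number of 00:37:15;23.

As if non-drop at 30 labels/s: (0 × 3600 + 37 × 60 + 15) × 30 + 23 = 67073.
Minute boundaries passed: 37; those not divisible by 10: 37 − 3 = 34; dropped labels = 2 × 34 = 68.
Actual frame index = 67073 − 68 = 67005.

67005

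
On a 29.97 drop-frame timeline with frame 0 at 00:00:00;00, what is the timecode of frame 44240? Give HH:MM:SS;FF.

Ten DF minutes hold 17982 frames, so frame 44240 lies in block 2 (frames 35964–53945) with 8276 frames into that block.
The block's first minute is 1800 frames and the rest 1798 each; 8276 frames reaches minute 4, so 2 × 18 + 4 × 2 = 44 labels have been skipped so far.
Adding those back, label number 44240 + 44 = 44284 at 30 labels/s is 1476 s + 4 f = 0 h 24 min 36 s frame 4, i.e. 00:24:36;04.

00:24:36;04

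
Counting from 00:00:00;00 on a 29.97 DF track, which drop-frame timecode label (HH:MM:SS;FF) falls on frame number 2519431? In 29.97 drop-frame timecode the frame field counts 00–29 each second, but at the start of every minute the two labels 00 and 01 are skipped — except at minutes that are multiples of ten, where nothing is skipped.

23:21:05;03

Each 10-minute DF block holds 10 × 60 × 30 − 9 × 2 = 17982 frames. 2519431 ÷ 17982 → 140 full blocks, remainder 1951.
Within the partial block the first minute is 1800 frames and each further minute 1798, so 1 further minute boundary passed. Total skipped labels = 18 × 140 + 2 × 1 = 2522.
Non-drop label index = 2519431 + 2522 = 2521953; at 30 labels/s that is 23:21:05:03, i.e. DF 23:21:05;03.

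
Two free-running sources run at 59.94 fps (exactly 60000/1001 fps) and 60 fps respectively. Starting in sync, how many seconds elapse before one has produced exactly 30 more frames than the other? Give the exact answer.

The gap grows by |60 − 60000/1001| = 60/1001 frames per second.
Time for a 30-frame gap: 30 ÷ (60/1001) = 500.5 s.

500.5 seconds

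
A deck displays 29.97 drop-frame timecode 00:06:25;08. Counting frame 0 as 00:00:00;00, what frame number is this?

11546

Complete 10-minute blocks: 0, each 17982 frames → 0.
Remaining 6 whole minutes in the current block: 1800 + 5 × 1798 = 10790 frames.
Within the current minute: 25 × 30 + 8 − 2 = 756 (labels ;00/;01 skipped at this minute). Total = 0 + 10790 + 756 = 11546.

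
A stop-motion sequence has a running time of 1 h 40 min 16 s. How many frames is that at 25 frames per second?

150400 frames

1 h 40 min 16 s = 6016 s.
Frames = 6016 × 25 = 150400.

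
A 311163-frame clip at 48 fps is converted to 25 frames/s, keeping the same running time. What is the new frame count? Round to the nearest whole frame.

Frames at target rate = 311163 × (25) / (48) = 2593025/16 ≈ 162064.062.
Nearest whole frame: 162064.

162064 frames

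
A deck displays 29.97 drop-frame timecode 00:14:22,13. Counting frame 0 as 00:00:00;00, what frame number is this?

25847

Complete 10-minute blocks: 1, each 17982 frames → 17982.
Remaining 4 whole minutes in the current block: 1800 + 3 × 1798 = 7194 frames.
Within the current minute: 22 × 30 + 13 − 2 = 671 (labels ;00/;01 skipped at this minute). Total = 17982 + 7194 + 671 = 25847.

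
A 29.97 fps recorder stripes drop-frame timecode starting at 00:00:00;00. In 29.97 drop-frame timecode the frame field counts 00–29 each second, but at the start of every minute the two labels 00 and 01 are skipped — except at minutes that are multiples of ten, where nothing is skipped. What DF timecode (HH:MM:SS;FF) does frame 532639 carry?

04:56:12;13

Each 10-minute DF block holds 10 × 60 × 30 − 9 × 2 = 17982 frames. 532639 ÷ 17982 → 29 full blocks, remainder 11161.
Within the partial block the first minute is 1800 frames and each further minute 1798, so 6 further minute boundaries passed. Total skipped labels = 18 × 29 + 2 × 6 = 534.
Non-drop label index = 532639 + 534 = 533173; at 30 labels/s that is 04:56:12:13, i.e. DF 04:56:12;13.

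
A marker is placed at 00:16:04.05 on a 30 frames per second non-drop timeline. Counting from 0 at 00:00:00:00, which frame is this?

Total seconds to the label: (0 × 3600 + 16 × 60 + 4) = 964.
Frame index = 964 × 30 + 5 = 28925.

28925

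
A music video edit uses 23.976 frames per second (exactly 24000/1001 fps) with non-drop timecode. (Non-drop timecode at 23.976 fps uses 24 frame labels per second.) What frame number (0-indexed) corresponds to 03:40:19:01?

Total seconds to the label: (3 × 3600 + 40 × 60 + 19) = 13219.
Frame index = 13219 × 24 + 1 = 317257.

317257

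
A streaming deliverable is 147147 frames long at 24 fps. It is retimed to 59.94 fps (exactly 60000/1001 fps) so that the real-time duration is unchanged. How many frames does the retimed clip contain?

367500 frames

Target frames = source frames × (target rate / source rate) = 147147 × (60000/1001)/(24) = 147147 × 2500/1001 = 367500.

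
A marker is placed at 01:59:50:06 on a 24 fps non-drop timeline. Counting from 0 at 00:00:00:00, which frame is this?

172566

Total seconds to the label: (1 × 3600 + 59 × 60 + 50) = 7190.
Frame index = 7190 × 24 + 6 = 172566.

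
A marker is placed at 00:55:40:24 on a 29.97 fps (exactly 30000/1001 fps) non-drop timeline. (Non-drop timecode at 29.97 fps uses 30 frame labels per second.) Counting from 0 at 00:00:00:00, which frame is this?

Total seconds to the label: (0 × 3600 + 55 × 60 + 40) = 3340.
Frame index = 3340 × 30 + 24 = 100224.

frame 100224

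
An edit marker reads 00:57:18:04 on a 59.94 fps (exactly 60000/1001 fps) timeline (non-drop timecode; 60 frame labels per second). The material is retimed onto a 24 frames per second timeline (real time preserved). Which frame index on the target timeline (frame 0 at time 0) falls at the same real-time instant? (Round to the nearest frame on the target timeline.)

Source frame index: (0×3600 + 57×60 + 18) × 60 + 4 = 206284.
Real time: 206284 / (60000/1001) = 51622571/15000 s.
Target frame: (51622571/15000) × (24) = 51622571/625 ≈ 82596.114 → 82596.

frame 82596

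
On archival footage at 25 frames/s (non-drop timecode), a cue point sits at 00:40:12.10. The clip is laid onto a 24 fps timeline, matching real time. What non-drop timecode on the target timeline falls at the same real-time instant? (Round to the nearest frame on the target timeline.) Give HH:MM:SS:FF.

Source frame index: (0×3600 + 40×60 + 12) × 25 + 10 = 60310.
Real time: 60310 / (25) = 12062/5 s.
Target frame: (12062/5) × (24) = 289488/5 ≈ 57897.600 → 57898.
At 24 labels/s: frame 57898 → 00:40:12:10.

00:40:12:10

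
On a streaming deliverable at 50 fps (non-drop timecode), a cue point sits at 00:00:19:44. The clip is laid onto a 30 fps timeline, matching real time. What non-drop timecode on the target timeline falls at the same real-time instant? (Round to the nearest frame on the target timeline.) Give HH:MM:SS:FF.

Source frame index: (0×3600 + 0×60 + 19) × 50 + 44 = 994.
Real time: 994 / (50) = 497/25 s.
Target frame: (497/25) × (30) = 2982/5 ≈ 596.400 → 596.
At 30 labels/s: frame 596 → 00:00:19:26.

00:00:19:26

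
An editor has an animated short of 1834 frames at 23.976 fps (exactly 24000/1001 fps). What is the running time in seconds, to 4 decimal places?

Running time = 1834 × 1001/24000 = 917917/12000 s ≈ 76.4931 s.

76.4931 seconds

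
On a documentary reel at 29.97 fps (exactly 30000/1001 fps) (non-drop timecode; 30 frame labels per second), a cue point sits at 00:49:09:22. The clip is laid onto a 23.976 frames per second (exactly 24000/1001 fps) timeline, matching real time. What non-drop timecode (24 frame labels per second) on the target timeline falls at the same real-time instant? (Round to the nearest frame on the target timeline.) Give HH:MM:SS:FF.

Source frame index: (0×3600 + 49×60 + 9) × 30 + 22 = 88492.
Real time: 88492 / (30000/1001) = 22145123/7500 s.
Target frame: (22145123/7500) × (24000/1001) = 353968/5 ≈ 70793.600 → 70794.
At 24 labels/s: frame 70794 → 00:49:09:18.

00:49:09:18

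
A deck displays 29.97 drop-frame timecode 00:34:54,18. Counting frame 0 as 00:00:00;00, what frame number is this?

Complete 10-minute blocks: 3, each 17982 frames → 53946.
Remaining 4 whole minutes in the current block: 1800 + 3 × 1798 = 7194 frames.
Within the current minute: 54 × 30 + 18 − 2 = 1636 (labels ;00/;01 skipped at this minute). Total = 53946 + 7194 + 1636 = 62776.

62776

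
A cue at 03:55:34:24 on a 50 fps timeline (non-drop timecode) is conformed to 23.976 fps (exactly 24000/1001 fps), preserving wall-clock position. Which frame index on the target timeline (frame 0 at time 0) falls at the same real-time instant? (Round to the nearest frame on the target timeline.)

frame 338889

Source frame index: (3×3600 + 55×60 + 34) × 50 + 24 = 706724.
Real time: 706724 / (50) = 353362/25 s.
Target frame: (353362/25) × (24000/1001) = 339227520/1001 ≈ 338888.631 → 338889.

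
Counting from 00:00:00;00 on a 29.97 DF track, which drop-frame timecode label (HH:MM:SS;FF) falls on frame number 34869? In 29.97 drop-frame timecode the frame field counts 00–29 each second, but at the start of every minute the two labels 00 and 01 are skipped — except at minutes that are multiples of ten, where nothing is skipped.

Ten DF minutes hold 17982 frames, so frame 34869 lies in block 1 (frames 17982–35963) with 16887 frames into that block.
The block's first minute is 1800 frames and the rest 1798 each; 16887 frames reaches minute 9, so 1 × 18 + 9 × 2 = 36 labels have been skipped so far.
Adding those back, label number 34869 + 36 = 34905 at 30 labels/s is 1163 s + 15 f = 0 h 19 min 23 s frame 15, i.e. 00:19:23;15.

00:19:23;15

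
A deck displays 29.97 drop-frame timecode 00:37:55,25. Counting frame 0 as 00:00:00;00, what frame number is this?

68207

Complete 10-minute blocks: 3, each 17982 frames → 53946.
Remaining 7 whole minutes in the current block: 1800 + 6 × 1798 = 12588 frames.
Within the current minute: 55 × 30 + 25 − 2 = 1673 (labels ;00/;01 skipped at this minute). Total = 53946 + 12588 + 1673 = 68207.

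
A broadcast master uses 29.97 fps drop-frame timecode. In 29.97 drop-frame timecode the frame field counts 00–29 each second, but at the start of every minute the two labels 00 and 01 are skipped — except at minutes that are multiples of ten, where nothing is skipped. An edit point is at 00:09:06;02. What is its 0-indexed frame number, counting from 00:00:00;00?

16364

As if non-drop at 30 labels/s: (0 × 3600 + 9 × 60 + 6) × 30 + 2 = 16382.
Minute boundaries passed: 9; those not divisible by 10: 9 − 0 = 9; dropped labels = 2 × 9 = 18.
Actual frame index = 16382 − 18 = 16364.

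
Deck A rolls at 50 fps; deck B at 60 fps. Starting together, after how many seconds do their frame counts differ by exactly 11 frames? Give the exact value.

1.1 seconds

The gap grows by |60 − 50| = 10 frames per second.
Time for a 11-frame gap: 11 ÷ (10) = 1.1 s.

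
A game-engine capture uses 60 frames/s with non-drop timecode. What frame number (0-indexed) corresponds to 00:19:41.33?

frame 70893

Total seconds to the label: (0 × 3600 + 19 × 60 + 41) = 1181.
Frame index = 1181 × 60 + 33 = 70893.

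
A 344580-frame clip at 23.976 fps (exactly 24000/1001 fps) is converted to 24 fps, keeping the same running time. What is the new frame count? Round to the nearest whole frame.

344925 frames

Frames at target rate = 344580 × (24) / (24000/1001) = 17246229/50 ≈ 344924.580.
Nearest whole frame: 344925.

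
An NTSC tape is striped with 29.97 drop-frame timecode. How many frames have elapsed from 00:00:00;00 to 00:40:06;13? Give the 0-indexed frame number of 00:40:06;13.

72121

As if non-drop at 30 labels/s: (0 × 3600 + 40 × 60 + 6) × 30 + 13 = 72193.
Minute boundaries passed: 40; those not divisible by 10: 40 − 4 = 36; dropped labels = 2 × 36 = 72.
Actual frame index = 72193 − 72 = 72121.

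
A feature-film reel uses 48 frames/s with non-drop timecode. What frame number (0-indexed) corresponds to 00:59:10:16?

Total seconds to the label: (0 × 3600 + 59 × 60 + 10) = 3550.
Frame index = 3550 × 48 + 16 = 170416.

170416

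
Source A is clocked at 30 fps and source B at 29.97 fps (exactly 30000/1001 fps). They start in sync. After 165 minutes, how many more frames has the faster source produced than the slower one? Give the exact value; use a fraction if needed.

165 min = 9900 s.
A emits 30 × 9900 = 297000 frames; B emits 30000/1001 × 9900 = 27000000/91.
Difference = 27000/91 frames (≈ 296.7033); B is behind A.

27000/91 frames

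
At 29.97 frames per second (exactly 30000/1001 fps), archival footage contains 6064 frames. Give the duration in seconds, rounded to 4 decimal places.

202.3355 seconds

Running time = 6064 × 1001/30000 = 379379/1875 s ≈ 202.3355 s.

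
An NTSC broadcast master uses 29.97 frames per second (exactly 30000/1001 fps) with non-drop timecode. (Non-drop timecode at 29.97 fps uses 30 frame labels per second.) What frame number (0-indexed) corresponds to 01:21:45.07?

147157

Total seconds to the label: (1 × 3600 + 21 × 60 + 45) = 4905.
Frame index = 4905 × 30 + 7 = 147157.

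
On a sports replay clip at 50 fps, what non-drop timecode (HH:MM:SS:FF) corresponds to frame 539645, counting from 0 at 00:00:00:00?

02:59:52:45

539645 ÷ 50 = 10792 full seconds, remainder 45 frames.
10792 s = 2 h 59 min 52 s.
Timecode: 02:59:52:45.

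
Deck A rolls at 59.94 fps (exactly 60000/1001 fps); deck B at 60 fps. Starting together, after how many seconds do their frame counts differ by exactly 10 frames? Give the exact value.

The gap grows by |60 − 60000/1001| = 60/1001 frames per second.
Time for a 10-frame gap: 10 ÷ (60/1001) = 1001/6 s.

1001/6 seconds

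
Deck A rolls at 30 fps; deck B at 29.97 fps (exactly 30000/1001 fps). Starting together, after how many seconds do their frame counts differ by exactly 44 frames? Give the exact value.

22022/15 seconds

The gap grows by |30000/1001 − 30| = 30/1001 frames per second.
Time for a 44-frame gap: 44 ÷ (30/1001) = 22022/15 s.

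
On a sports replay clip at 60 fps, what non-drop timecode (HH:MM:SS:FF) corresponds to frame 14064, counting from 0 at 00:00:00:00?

00:03:54:24

14064 ÷ 60 = 234 full seconds, remainder 24 frames.
234 s = 0 h 3 min 54 s.
Timecode: 00:03:54:24.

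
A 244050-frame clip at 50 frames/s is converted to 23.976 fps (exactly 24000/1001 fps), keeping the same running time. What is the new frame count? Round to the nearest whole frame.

117027 frames

Frames at target rate = 244050 × (24000/1001) / (50) = 117144000/1001 ≈ 117026.973.
Nearest whole frame: 117027.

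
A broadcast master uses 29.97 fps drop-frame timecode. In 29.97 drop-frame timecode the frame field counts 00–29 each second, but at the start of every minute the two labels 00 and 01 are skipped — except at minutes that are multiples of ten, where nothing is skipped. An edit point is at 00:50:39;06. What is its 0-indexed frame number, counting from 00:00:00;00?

As if non-drop at 30 labels/s: (0 × 3600 + 50 × 60 + 39) × 30 + 6 = 91176.
Minute boundaries passed: 50; those not divisible by 10: 50 − 5 = 45; dropped labels = 2 × 45 = 90.
Actual frame index = 91176 − 90 = 91086.

91086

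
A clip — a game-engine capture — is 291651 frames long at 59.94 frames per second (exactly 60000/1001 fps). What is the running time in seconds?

Running time = 291651 / (60000/1001) = 4865.71085 s.

4865.71085 seconds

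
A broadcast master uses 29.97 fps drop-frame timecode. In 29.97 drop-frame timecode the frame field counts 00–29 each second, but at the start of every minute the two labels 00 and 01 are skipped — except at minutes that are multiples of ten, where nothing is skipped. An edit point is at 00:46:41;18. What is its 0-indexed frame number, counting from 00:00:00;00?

83964

Complete 10-minute blocks: 4, each 17982 frames → 71928.
Remaining 6 whole minutes in the current block: 1800 + 5 × 1798 = 10790 frames.
Within the current minute: 41 × 30 + 18 − 2 = 1246 (labels ;00/;01 skipped at this minute). Total = 71928 + 10790 + 1246 = 83964.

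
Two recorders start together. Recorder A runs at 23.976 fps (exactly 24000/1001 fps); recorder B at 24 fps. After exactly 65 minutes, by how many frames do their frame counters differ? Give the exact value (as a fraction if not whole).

7200/77 frames

65 min = 3900 s.
A emits 24000/1001 × 3900 = 7200000/77 frames; B emits 24 × 3900 = 93600.
Difference = 7200/77 frames (≈ 93.5065); B is ahead of A.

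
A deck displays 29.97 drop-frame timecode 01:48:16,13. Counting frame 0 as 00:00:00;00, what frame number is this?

Complete 10-minute blocks: 10, each 17982 frames → 179820.
Remaining 8 whole minutes in the current block: 1800 + 7 × 1798 = 14386 frames.
Within the current minute: 16 × 30 + 13 − 2 = 491 (labels ;00/;01 skipped at this minute). Total = 179820 + 14386 + 491 = 194697.

194697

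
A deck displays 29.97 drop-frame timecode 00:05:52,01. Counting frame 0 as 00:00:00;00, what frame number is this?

As if non-drop at 30 labels/s: (0 × 3600 + 5 × 60 + 52) × 30 + 1 = 10561.
Minute boundaries passed: 5; those not divisible by 10: 5 − 0 = 5; dropped labels = 2 × 5 = 10.
Actual frame index = 10561 − 10 = 10551.

10551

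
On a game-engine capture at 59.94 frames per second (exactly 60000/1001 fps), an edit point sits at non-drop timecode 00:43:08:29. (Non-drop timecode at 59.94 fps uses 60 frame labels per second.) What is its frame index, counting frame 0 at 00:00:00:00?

Total seconds to the label: (0 × 3600 + 43 × 60 + 8) = 2588.
Frame index = 2588 × 60 + 29 = 155309.

frame 155309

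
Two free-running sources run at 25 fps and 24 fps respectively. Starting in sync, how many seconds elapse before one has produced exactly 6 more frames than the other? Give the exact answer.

6 seconds

The gap grows by |24 − 25| = 1 frame per second.
Time for a 6-frame gap: 6 ÷ (1) = 6 s.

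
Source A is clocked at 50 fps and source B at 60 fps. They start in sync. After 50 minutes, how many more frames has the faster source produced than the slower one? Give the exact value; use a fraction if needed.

30000 frames

50 min = 3000 s.
A emits 50 × 3000 = 150000 frames; B emits 60 × 3000 = 180000.
Difference = 30000 frames; B is ahead of A.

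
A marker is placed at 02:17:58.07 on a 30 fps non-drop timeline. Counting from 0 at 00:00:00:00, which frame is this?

Total seconds to the label: (2 × 3600 + 17 × 60 + 58) = 8278.
Frame index = 8278 × 30 + 7 = 248347.

frame 248347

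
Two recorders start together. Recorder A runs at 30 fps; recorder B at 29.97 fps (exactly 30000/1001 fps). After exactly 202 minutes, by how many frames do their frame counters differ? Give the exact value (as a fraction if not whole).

363600/1001 frames

202 min = 12120 s.
A emits 30 × 12120 = 363600 frames; B emits 30000/1001 × 12120 = 363600000/1001.
Difference = 363600/1001 frames (≈ 363.2368); B is behind A.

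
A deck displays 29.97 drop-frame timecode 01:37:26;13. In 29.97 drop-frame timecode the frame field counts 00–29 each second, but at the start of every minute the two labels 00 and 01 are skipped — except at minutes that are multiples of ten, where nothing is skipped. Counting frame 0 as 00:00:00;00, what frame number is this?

As if non-drop at 30 labels/s: (1 × 3600 + 37 × 60 + 26) × 30 + 13 = 175393.
Minute boundaries passed: 97; those not divisible by 10: 97 − 9 = 88; dropped labels = 2 × 88 = 176.
Actual frame index = 175393 − 176 = 175217.

175217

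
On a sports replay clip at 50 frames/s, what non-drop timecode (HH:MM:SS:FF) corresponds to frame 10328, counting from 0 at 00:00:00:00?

10328 ÷ 50 = 206 full seconds, remainder 28 frames.
206 s = 0 h 3 min 26 s.
Timecode: 00:03:26:28.

00:03:26:28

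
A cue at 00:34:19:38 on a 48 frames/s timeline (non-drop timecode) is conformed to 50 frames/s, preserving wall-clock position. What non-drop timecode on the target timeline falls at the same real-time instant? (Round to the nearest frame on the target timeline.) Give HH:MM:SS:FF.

Source frame index: (0×3600 + 34×60 + 19) × 48 + 38 = 98870.
Real time: 98870 / (48) = 49435/24 s.
Target frame: (49435/24) × (50) = 1235875/12 ≈ 102989.583 → 102990.
At 50 labels/s: frame 102990 → 00:34:19:40.

00:34:19:40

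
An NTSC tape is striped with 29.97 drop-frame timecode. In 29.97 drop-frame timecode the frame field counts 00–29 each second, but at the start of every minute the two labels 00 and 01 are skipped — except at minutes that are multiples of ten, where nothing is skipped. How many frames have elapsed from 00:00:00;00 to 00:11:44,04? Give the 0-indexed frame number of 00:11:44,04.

As if non-drop at 30 labels/s: (0 × 3600 + 11 × 60 + 44) × 30 + 4 = 21124.
Minute boundaries passed: 11; those not divisible by 10: 11 − 1 = 10; dropped labels = 2 × 10 = 20.
Actual frame index = 21124 − 20 = 21104.

21104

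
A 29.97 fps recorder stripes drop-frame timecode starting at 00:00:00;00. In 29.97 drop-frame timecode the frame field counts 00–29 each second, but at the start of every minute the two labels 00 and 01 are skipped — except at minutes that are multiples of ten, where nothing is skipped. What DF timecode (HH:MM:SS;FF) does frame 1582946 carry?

14:40:17;20

Each 10-minute DF block holds 10 × 60 × 30 − 9 × 2 = 17982 frames. 1582946 ÷ 17982 → 88 full blocks, remainder 530.
Within the partial block the first minute is 1800 frames and each further minute 1798, so 0 further minute boundaries passed. Total skipped labels = 18 × 88 + 2 × 0 = 1584.
Non-drop label index = 1582946 + 1584 = 1584530; at 30 labels/s that is 14:40:17:20, i.e. DF 14:40:17;20.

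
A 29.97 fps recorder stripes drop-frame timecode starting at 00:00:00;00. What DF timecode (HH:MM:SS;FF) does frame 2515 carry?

00:01:23;27

Each 10-minute DF block holds 10 × 60 × 30 − 9 × 2 = 17982 frames. 2515 ÷ 17982 → 0 full blocks, remainder 2515.
Within the partial block the first minute is 1800 frames and each further minute 1798, so 1 further minute boundary passed. Total skipped labels = 18 × 0 + 2 × 1 = 2.
Non-drop label index = 2515 + 2 = 2517; at 30 labels/s that is 00:01:23:27, i.e. DF 00:01:23;27.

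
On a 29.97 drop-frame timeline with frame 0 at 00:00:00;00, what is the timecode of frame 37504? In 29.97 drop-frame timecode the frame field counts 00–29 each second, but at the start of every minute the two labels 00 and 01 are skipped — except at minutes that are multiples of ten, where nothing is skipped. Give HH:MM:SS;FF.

Each 10-minute DF block holds 10 × 60 × 30 − 9 × 2 = 17982 frames. 37504 ÷ 17982 → 2 full blocks, remainder 1540.
Within the partial block the first minute is 1800 frames and each further minute 1798, so 0 further minute boundaries passed. Total skipped labels = 18 × 2 + 2 × 0 = 36.
Non-drop label index = 37504 + 36 = 37540; at 30 labels/s that is 00:20:51:10, i.e. DF 00:20:51;10.

00:20:51;10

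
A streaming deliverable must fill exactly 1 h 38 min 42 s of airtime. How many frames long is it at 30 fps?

1 h 38 min 42 s = 5922 s.
Frames = 5922 × 30 = 177660.

177660 frames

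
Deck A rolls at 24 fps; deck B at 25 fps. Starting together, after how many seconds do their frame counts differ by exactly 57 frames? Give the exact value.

The gap grows by |25 − 24| = 1 frame per second.
Time for a 57-frame gap: 57 ÷ (1) = 57 s.

57 seconds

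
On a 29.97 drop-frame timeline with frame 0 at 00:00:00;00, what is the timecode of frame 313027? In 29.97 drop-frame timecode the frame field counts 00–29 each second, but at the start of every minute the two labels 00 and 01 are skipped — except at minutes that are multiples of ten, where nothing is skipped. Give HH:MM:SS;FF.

02:54:04;21

Ten DF minutes hold 17982 frames, so frame 313027 lies in block 17 (frames 305694–323675) with 7333 frames into that block.
The block's first minute is 1800 frames and the rest 1798 each; 7333 frames reaches minute 4, so 17 × 18 + 4 × 2 = 314 labels have been skipped so far.
Adding those back, label number 313027 + 314 = 313341 at 30 labels/s is 10444 s + 21 f = 2 h 54 min 4 s frame 21, i.e. 02:54:04;21.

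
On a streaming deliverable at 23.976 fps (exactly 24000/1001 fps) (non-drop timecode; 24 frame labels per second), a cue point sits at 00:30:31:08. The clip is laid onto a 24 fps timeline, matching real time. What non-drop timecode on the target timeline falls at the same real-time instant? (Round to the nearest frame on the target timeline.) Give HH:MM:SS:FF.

Source frame index: (0×3600 + 30×60 + 31) × 24 + 8 = 43952.
Real time: 43952 / (24000/1001) = 2749747/1500 s.
Target frame: (2749747/1500) × (24) = 5499494/125 ≈ 43995.952 → 43996.
At 24 labels/s: frame 43996 → 00:30:33:04.

00:30:33:04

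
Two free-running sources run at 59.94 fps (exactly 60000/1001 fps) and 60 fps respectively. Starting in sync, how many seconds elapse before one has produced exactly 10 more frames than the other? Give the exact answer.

The gap grows by |60 − 60000/1001| = 60/1001 frames per second.
Time for a 10-frame gap: 10 ÷ (60/1001) = 1001/6 s.

1001/6 seconds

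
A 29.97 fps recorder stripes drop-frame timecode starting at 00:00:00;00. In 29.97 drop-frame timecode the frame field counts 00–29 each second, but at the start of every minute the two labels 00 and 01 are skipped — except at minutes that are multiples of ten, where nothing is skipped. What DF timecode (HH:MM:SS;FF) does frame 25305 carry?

Each 10-minute DF block holds 10 × 60 × 30 − 9 × 2 = 17982 frames. 25305 ÷ 17982 → 1 full block, remainder 7323.
Within the partial block the first minute is 1800 frames and each further minute 1798, so 4 further minute boundaries passed. Total skipped labels = 18 × 1 + 2 × 4 = 26.
Non-drop label index = 25305 + 26 = 25331; at 30 labels/s that is 00:14:04:11, i.e. DF 00:14:04;11.

00:14:04;11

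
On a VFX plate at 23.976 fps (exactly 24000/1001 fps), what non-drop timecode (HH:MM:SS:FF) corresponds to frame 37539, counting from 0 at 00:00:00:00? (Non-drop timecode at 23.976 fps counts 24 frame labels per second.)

00:26:04:03

37539 ÷ 24 = 1564 full seconds, remainder 3 frames.
1564 s = 0 h 26 min 4 s.
Timecode: 00:26:04:03.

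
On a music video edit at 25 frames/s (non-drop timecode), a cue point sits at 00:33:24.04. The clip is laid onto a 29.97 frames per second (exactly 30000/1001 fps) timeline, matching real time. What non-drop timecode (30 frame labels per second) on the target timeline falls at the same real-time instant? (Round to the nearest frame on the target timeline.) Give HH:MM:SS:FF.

00:33:22:05

Source frame index: (0×3600 + 33×60 + 24) × 25 + 4 = 50104.
Real time: 50104 / (25) = 50104/25 s.
Target frame: (50104/25) × (30000/1001) = 60124800/1001 ≈ 60064.735 → 60065.
At 30 labels/s: frame 60065 → 00:33:22:05.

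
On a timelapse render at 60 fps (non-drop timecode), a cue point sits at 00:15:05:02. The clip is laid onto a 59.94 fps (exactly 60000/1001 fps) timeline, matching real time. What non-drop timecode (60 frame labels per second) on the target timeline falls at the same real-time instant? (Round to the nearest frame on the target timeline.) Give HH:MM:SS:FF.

Source frame index: (0×3600 + 15×60 + 5) × 60 + 2 = 54302.
Real time: 54302 / (60) = 27151/30 s.
Target frame: (27151/30) × (60000/1001) = 54302000/1001 ≈ 54247.752 → 54248.
At 60 labels/s: frame 54248 → 00:15:04:08.

00:15:04:08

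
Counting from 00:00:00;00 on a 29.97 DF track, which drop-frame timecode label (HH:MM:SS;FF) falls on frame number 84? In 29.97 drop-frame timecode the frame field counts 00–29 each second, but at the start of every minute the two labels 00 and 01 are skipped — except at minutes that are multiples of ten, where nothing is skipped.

00:00:02;24

Ten DF minutes hold 17982 frames, so frame 84 lies in block 0 (frames 0–17981) with 84 frames into that block.
The block's first minute is 1800 frames and the rest 1798 each; 84 frames reaches minute 0, so 0 × 18 + 0 × 2 = 0 labels have been skipped so far.
Adding those back, label number 84 + 0 = 84 at 30 labels/s is 2 s + 24 f = 0 h 0 min 2 s frame 24, i.e. 00:00:02;24.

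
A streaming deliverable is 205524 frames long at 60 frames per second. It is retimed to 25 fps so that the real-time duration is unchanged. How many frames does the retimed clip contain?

85635 frames

Target frames = source frames × (target rate / source rate) = 205524 × (25)/(60) = 205524 × 5/12 = 85635.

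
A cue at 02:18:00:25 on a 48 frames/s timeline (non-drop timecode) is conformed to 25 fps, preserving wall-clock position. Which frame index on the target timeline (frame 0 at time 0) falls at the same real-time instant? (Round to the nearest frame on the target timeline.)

Source frame index: (2×3600 + 18×60 + 0) × 48 + 25 = 397465.
Real time: 397465 / (48) = 397465/48 s.
Target frame: (397465/48) × (25) = 9936625/48 ≈ 207013.021 → 207013.

frame 207013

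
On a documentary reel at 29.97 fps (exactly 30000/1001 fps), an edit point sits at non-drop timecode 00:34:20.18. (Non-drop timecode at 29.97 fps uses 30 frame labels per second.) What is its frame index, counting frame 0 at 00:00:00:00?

frame 61818

Total seconds to the label: (0 × 3600 + 34 × 60 + 20) = 2060.
Frame index = 2060 × 30 + 18 = 61818.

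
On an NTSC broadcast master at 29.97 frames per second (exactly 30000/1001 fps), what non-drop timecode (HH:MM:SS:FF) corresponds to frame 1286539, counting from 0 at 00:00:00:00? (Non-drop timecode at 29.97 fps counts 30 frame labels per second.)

1286539 ÷ 30 = 42884 full seconds, remainder 19 frames.
42884 s = 11 h 54 min 44 s.
Timecode: 11:54:44:19.

11:54:44:19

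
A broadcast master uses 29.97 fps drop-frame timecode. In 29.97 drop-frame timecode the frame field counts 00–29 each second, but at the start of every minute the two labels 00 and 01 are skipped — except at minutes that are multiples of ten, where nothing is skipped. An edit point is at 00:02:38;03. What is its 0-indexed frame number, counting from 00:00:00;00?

Complete 10-minute blocks: 0, each 17982 frames → 0.
Remaining 2 whole minutes in the current block: 1800 + 1 × 1798 = 3598 frames.
Within the current minute: 38 × 30 + 3 − 2 = 1141 (labels ;00/;01 skipped at this minute). Total = 0 + 3598 + 1141 = 4739.

4739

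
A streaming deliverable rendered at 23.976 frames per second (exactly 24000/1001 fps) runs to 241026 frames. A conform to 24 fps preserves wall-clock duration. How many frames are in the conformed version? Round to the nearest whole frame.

241267 frames

Frames at target rate = 241026 × (24) / (24000/1001) = 120633513/500 ≈ 241267.026.
Nearest whole frame: 241267.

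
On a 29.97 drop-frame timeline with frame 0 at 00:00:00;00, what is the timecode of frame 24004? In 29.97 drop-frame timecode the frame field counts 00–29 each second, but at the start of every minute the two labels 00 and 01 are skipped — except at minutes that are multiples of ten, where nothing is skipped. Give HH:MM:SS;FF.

Ten DF minutes hold 17982 frames, so frame 24004 lies in block 1 (frames 17982–35963) with 6022 frames into that block.
The block's first minute is 1800 frames and the rest 1798 each; 6022 frames reaches minute 3, so 1 × 18 + 3 × 2 = 24 labels have been skipped so far.
Adding those back, label number 24004 + 24 = 24028 at 30 labels/s is 800 s + 28 f = 0 h 13 min 20 s frame 28, i.e. 00:13:20;28.

00:13:20;28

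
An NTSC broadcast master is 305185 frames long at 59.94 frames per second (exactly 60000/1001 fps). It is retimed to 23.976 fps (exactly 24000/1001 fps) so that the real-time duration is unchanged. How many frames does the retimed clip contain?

Target frames = source frames × (target rate / source rate) = 305185 × (24000/1001)/(60000/1001) = 305185 × 2/5 = 122074.

122074 frames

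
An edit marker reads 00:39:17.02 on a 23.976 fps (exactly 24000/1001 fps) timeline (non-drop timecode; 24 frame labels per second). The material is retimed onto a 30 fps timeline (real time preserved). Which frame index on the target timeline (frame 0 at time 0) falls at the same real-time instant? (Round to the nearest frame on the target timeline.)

Source frame index: (0×3600 + 39×60 + 17) × 24 + 2 = 56570.
Real time: 56570 / (24000/1001) = 5662657/2400 s.
Target frame: (5662657/2400) × (30) = 5662657/80 ≈ 70783.212 → 70783.

frame 70783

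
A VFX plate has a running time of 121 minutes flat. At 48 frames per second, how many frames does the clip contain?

121 min = 7260 s.
Frames = 7260 × 48 = 348480.

348480 frames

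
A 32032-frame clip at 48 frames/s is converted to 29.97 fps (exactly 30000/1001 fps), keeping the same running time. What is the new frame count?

Target frames = source frames × (target rate / source rate) = 32032 × (30000/1001)/(48) = 32032 × 625/1001 = 20000.

20000 frames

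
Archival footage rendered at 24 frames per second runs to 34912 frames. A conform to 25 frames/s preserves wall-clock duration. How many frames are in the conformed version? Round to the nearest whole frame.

36367 frames

Frames at target rate = 34912 × (25) / (24) = 109100/3 ≈ 36366.667.
Nearest whole frame: 36367.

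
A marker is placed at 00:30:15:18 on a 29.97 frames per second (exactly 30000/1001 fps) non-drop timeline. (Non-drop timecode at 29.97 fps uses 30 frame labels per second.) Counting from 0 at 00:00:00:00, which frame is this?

Total seconds to the label: (0 × 3600 + 30 × 60 + 15) = 1815.
Frame index = 1815 × 30 + 18 = 54468.

54468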